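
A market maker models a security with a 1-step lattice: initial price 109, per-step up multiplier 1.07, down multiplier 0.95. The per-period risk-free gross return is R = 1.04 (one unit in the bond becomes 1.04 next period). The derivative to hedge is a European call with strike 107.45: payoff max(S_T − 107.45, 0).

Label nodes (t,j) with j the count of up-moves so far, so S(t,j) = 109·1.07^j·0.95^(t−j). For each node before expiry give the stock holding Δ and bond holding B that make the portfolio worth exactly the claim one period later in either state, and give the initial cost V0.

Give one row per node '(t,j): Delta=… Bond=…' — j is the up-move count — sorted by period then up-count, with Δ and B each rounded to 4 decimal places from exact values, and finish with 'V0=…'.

No-arbitrage ⇒ martingale measure with p* = (R−d)/(u−d) = 0.7500.
Terminal payoffs: V(1,0)=0.0000, V(1,1)=9.1800
  t=0,j=0: stock 109.0000 → up 116.6300 (V=9.1800), down 103.5500 (V=0.0000). Price 6.6202; hedge Δ=0.7018, bond B=-69.8798.
Self-financing check: at every node Δ·S+B equals the discounted successor values.

(0,0): Delta=0.7018 Bond=-69.8798
V0=6.6202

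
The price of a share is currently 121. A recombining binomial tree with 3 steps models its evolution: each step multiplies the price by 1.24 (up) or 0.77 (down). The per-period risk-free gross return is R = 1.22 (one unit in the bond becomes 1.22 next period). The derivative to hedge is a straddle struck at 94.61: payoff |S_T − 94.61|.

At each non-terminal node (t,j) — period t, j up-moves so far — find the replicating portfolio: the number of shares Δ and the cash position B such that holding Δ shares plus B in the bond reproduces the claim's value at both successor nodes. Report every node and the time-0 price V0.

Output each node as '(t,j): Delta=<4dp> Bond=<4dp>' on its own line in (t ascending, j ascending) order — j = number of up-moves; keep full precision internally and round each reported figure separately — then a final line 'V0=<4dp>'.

Under the risk-neutral measure, an up-move has probability p* = (R−d)/(u−d) = 0.9574 and values discount at R = 1.22.
Payoff layer (t=3): V(3,0)=39.3695, V(3,1)=5.6513, V(3,2)=48.6482, V(3,3)=136.0915
  t=2,j=0: stock 71.7409 → up 88.9587 (V=5.6513), down 55.2405 (V=39.3695). Price 5.8083; hedge Δ=-1.0000, bond B=77.5492.
  t=2,j=1: stock 115.5308 → up 143.2582 (V=48.6482), down 88.9587 (V=5.6513). Price 38.3758; hedge Δ=0.7918, bond B=-53.1069.
  t=2,j=2: stock 186.0496 → up 230.7015 (V=136.0915), down 143.2582 (V=48.6482). Price 108.5004; hedge Δ=1.0000, bond B=-77.5492.
  t=1,j=0: stock 93.1700 → up 115.5308 (V=38.3758), down 71.7409 (V=5.8083). Price 30.3197; hedge Δ=0.7437, bond B=-38.9730.
  t=1,j=1: stock 150.0400 → up 186.0496 (V=108.5004), down 115.5308 (V=38.3758). Price 86.4888; hedge Δ=0.9944, bond B=-62.7124.
  t=0,j=0: stock 121.0000 → up 150.0400 (V=86.4888), down 93.1700 (V=30.3197). Price 68.9333; hedge Δ=0.9877, bond B=-50.5756.
Each (Δ,B) replicates both successor values, so the strategy is self-financing and V0 is arbitrage-free.

(0,0): Delta=0.9877 Bond=-50.5756
(1,0): Delta=0.7437 Bond=-38.9730
(1,1): Delta=0.9944 Bond=-62.7124
(2,0): Delta=-1.0000 Bond=77.5492
(2,1): Delta=0.7918 Bond=-53.1069
(2,2): Delta=1.0000 Bond=-77.5492
V0=68.9333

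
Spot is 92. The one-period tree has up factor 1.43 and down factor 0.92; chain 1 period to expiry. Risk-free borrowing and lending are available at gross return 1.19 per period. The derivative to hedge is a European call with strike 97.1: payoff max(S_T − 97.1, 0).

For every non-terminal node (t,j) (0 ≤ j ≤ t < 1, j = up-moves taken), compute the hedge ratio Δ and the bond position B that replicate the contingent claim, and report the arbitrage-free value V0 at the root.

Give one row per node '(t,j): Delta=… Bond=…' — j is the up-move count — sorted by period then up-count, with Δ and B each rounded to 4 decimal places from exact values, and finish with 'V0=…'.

(0,0): Delta=0.7344 Bond=-52.2379
V0=15.3307

Risk-neutral probability p* = (R−d)/(u−d) = (1.19−0.92)/(1.43−0.92) = 0.5294.
Terminal values V(1,·): V(1,0)=0.0000, V(1,1)=34.4600
Node (0,0) S=92.0000: V=(p*·34.4600+(1−p*)·0.0000)/1.19=15.3307; Δ=(34.4600−0.0000)/(131.5600−84.6400)=0.7344; B=V−Δ·S=-52.2379
Check: Δ(0,0)·S0 + B(0,0) = 15.3307 = V0.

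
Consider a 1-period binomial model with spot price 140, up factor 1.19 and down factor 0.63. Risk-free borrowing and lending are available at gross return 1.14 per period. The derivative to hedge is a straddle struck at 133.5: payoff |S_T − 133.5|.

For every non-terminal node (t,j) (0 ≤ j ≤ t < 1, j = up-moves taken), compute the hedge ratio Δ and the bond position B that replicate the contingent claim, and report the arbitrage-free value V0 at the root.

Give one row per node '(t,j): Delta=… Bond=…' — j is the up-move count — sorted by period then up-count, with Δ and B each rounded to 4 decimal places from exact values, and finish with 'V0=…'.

(0,0): Delta=-0.1556 Bond=51.7763
V0=29.9906

Risk-neutral probability p* = (R−d)/(u−d) = (1.14−0.63)/(1.19−0.63) = 0.9107.
At expiry t=1: V(1,0)=45.3000, V(1,1)=33.1000
  t=0,j=0: stock 140.0000 → up 166.6000 (V=33.1000), down 88.2000 (V=45.3000). Price 29.9906; hedge Δ=-0.1556, bond B=51.7763.
Self-financing check: at every node Δ·S+B equals the discounted successor values.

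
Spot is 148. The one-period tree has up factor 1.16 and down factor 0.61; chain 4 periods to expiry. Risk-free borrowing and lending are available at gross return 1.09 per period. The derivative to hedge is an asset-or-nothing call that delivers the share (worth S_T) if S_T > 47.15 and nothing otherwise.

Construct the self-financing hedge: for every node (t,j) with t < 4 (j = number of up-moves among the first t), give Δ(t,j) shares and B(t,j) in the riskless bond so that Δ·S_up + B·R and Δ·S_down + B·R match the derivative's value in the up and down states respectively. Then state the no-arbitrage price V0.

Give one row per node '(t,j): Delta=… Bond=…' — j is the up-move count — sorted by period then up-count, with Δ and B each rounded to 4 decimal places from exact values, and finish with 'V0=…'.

The replicating-portfolio and risk-neutral prices coincide; use p* = (1.09−0.61)/(1.16−0.61) = 0.8727 for the latter.
Terminal values V(4,·): V(4,0)=0.0000, V(4,1)=0.0000, V(4,2)=74.1033, V(4,3)=140.9177, V(4,4)=267.9746
  t=3,j=0: stock 33.5932 → up 38.9681 (V=0.0000), down 20.4918 (V=0.0000). Price 0.0000; hedge Δ=0.0000, bond B=0.0000.
  t=3,j=1: stock 63.8821 → up 74.1033 (V=74.1033), down 38.9681 (V=0.0000). Price 59.3321; hedge Δ=2.1091, bond B=-75.4012.
  t=3,j=2: stock 121.4808 → up 140.9177 (V=140.9177), down 74.1033 (V=74.1033). Price 121.4808; hedge Δ=1.0000, bond B=0.0000.
  t=3,j=3: stock 231.0126 → up 267.9746 (V=267.9746), down 140.9177 (V=140.9177). Price 231.0126; hedge Δ=1.0000, bond B=0.0000.
  t=2,j=0: stock 55.0708 → up 63.8821 (V=59.3321), down 33.5932 (V=0.0000). Price 47.5052; hedge Δ=1.9589, bond B=-60.3712.
  t=2,j=1: stock 104.7248 → up 121.4808 (V=121.4808), down 63.8821 (V=59.3321). Price 104.1935; hedge Δ=1.0790, bond B=-8.8041.
  t=2,j=2: stock 199.1488 → up 231.0126 (V=231.0126), down 121.4808 (V=121.4808). Price 199.1488; hedge Δ=1.0000, bond B=0.0000.
  t=1,j=0: stock 90.2800 → up 104.7248 (V=104.1935), down 55.0708 (V=47.5052). Price 88.9712; hedge Δ=1.1417, bond B=-14.0984.
  t=1,j=1: stock 171.6800 → up 199.1488 (V=199.1488), down 104.7248 (V=104.1935). Price 171.6180; hedge Δ=1.0056, bond B=-1.0280.
  t=0,j=0: stock 148.0000 → up 171.6800 (V=171.6180), down 90.2800 (V=88.9712). Price 147.7975; hedge Δ=1.0153, bond B=-2.4693.
Each (Δ,B) replicates both successor values, so the strategy is self-financing and V0 is arbitrage-free.

(0,0): Delta=1.0153 Bond=-2.4693
(1,0): Delta=1.1417 Bond=-14.0984
(1,1): Delta=1.0056 Bond=-1.0280
(2,0): Delta=1.9589 Bond=-60.3712
(2,1): Delta=1.0790 Bond=-8.8041
(2,2): Delta=1.0000 Bond=0.0000
(3,0): Delta=0.0000 Bond=0.0000
(3,1): Delta=2.1091 Bond=-75.4012
(3,2): Delta=1.0000 Bond=0.0000
(3,3): Delta=1.0000 Bond=0.0000
V0=147.7975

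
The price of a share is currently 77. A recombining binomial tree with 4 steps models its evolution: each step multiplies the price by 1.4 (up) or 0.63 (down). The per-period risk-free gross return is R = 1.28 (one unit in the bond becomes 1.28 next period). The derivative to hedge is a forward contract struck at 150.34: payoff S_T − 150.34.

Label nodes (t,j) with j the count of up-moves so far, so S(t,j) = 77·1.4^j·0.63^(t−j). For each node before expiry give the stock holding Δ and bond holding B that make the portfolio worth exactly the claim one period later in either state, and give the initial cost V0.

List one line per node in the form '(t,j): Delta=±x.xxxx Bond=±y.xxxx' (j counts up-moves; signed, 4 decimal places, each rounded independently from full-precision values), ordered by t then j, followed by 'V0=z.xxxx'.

Under the risk-neutral measure, an up-move has probability p* = (R−d)/(u−d) = 0.8442 and values discount at R = 1.28.
Payoff layer (t=4): V(4,0)=-138.2102, V(4,1)=-123.3849, V(4,2)=-90.4399, V(4,3)=-17.2286, V(4,4)=145.4632
Node (3,0) S=19.2536: V=(p*·-123.3849+(1−p*)·-138.2102)/1.28=-98.1995; Δ=(-123.3849−-138.2102)/(26.9551−12.1298)=1.0000; B=V−Δ·S=-117.4531
Node (3,1) S=42.7858: V=(p*·-90.4399+(1−p*)·-123.3849)/1.28=-74.6673; Δ=(-90.4399−-123.3849)/(59.9001−26.9551)=1.0000; B=V−Δ·S=-117.4531
Node (3,2) S=95.0796: V=(p*·-17.2286+(1−p*)·-90.4399)/1.28=-22.3735; Δ=(-17.2286−-90.4399)/(133.1114−59.9001)=1.0000; B=V−Δ·S=-117.4531
Node (3,3) S=211.2880: V=(p*·145.4632+(1−p*)·-17.2286)/1.28=93.8349; Δ=(145.4632−-17.2286)/(295.8032−133.1114)=1.0000; B=V−Δ·S=-117.4531
Node (2,0) S=30.5613: V=(p*·-74.6673+(1−p*)·-98.1995)/1.28=-61.1990; Δ=(-74.6673−-98.1995)/(42.7858−19.2536)=1.0000; B=V−Δ·S=-91.7603
Node (2,1) S=67.9140: V=(p*·-22.3735+(1−p*)·-74.6673)/1.28=-23.8463; Δ=(-22.3735−-74.6673)/(95.0796−42.7858)=1.0000; B=V−Δ·S=-91.7603
Node (2,2) S=150.9200: V=(p*·93.8349+(1−p*)·-22.3735)/1.28=59.1597; Δ=(93.8349−-22.3735)/(211.2880−95.0796)=1.0000; B=V−Δ·S=-91.7603
Node (1,0) S=48.5100: V=(p*·-23.8463+(1−p*)·-61.1990)/1.28=-23.1777; Δ=(-23.8463−-61.1990)/(67.9140−30.5613)=1.0000; B=V−Δ·S=-71.6877
Node (1,1) S=107.8000: V=(p*·59.1597+(1−p*)·-23.8463)/1.28=36.1123; Δ=(59.1597−-23.8463)/(150.9200−67.9140)=1.0000; B=V−Δ·S=-71.6877
Node (0,0) S=77.0000: V=(p*·36.1123+(1−p*)·-23.1777)/1.28=20.9940; Δ=(36.1123−-23.1777)/(107.8000−48.5100)=1.0000; B=V−Δ·S=-56.0060
The time-0 hedge costs 20.9940, which is the no-arbitrage price.

(0,0): Delta=1.0000 Bond=-56.0060
(1,0): Delta=1.0000 Bond=-71.6877
(1,1): Delta=1.0000 Bond=-71.6877
(2,0): Delta=1.0000 Bond=-91.7603
(2,1): Delta=1.0000 Bond=-91.7603
(2,2): Delta=1.0000 Bond=-91.7603
(3,0): Delta=1.0000 Bond=-117.4531
(3,1): Delta=1.0000 Bond=-117.4531
(3,2): Delta=1.0000 Bond=-117.4531
(3,3): Delta=1.0000 Bond=-117.4531
V0=20.9940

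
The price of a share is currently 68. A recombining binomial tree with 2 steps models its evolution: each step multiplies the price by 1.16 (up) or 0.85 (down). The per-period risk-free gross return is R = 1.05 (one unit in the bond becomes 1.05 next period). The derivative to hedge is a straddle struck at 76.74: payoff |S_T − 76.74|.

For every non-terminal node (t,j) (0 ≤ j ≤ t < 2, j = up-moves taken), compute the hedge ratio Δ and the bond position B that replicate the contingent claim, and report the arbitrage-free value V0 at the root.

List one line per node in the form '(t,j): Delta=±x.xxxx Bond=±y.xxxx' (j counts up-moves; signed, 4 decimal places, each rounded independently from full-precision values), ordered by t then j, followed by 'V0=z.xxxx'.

(0,0): Delta=-0.1395 Bond=22.2372
(1,0): Delta=-1.0000 Bond=73.0857
(1,1): Delta=0.2073 Bond=-4.0060
V0=12.7509

Since d<R<u, set p* = (R−d)/(u−d) = 0.6452; price each node as the discounted p*-expectation of its children.
Terminal payoffs: V(2,0)=27.6100, V(2,1)=9.6920, V(2,2)=14.7608
  t=1,j=0: stock 57.8000 → up 67.0480 (V=9.6920), down 49.1300 (V=27.6100). Price 15.2857; hedge Δ=-1.0000, bond B=73.0857.
  t=1,j=1: stock 78.8800 → up 91.5008 (V=14.7608), down 67.0480 (V=9.6920). Price 12.3449; hedge Δ=0.2073, bond B=-4.0060.
  t=0,j=0: stock 68.0000 → up 78.8800 (V=12.3449), down 57.8000 (V=15.2857). Price 12.7509; hedge Δ=-0.1395, bond B=22.2372.
Root portfolio cost Δ·68+B reproduces V0=12.7509.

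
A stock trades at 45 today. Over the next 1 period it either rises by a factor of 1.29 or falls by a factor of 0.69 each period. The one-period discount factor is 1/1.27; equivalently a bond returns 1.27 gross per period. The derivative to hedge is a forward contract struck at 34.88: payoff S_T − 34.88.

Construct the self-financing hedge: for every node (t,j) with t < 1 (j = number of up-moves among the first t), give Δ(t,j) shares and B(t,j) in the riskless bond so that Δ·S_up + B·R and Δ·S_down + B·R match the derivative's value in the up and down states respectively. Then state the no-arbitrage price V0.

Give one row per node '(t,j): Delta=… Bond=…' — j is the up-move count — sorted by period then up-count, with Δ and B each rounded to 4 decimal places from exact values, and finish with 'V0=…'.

No-arbitrage ⇒ martingale measure with p* = (R−d)/(u−d) = 0.9667.
Payoff layer (t=1): V(1,0)=-3.8300, V(1,1)=23.1700
  t=0,j=0: stock 45.0000 → up 58.0500 (V=23.1700), down 31.0500 (V=-3.8300). Price 17.5354; hedge Δ=1.0000, bond B=-27.4646.
Each (Δ,B) replicates both successor values, so the strategy is self-financing and V0 is arbitrage-free.

(0,0): Delta=1.0000 Bond=-27.4646
V0=17.5354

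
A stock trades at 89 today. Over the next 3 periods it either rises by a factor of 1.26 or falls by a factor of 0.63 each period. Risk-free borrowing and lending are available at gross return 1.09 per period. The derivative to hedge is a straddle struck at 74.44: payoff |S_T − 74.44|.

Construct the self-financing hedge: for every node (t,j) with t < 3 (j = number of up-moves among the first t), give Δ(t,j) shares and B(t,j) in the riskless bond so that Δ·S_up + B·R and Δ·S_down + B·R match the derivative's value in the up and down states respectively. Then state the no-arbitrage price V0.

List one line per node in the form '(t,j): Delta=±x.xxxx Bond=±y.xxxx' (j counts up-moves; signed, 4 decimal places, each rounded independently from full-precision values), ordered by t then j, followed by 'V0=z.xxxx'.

Risk-neutral probability p* = (R−d)/(u−d) = (1.09−0.63)/(1.26−0.63) = 0.7302.
Terminal payoffs: V(3,0)=52.1858, V(3,1)=29.9316, V(3,2)=14.5767, V(3,3)=103.5935
(2,0): S=35.3241. Δ = (V_up−V_dn)/(S_up−S_dn) = (29.9316−52.1858)/(44.5084−22.2542) = -1.0000. V = [p*·29.9316 + (1−p*)·52.1858]/1.09 = 32.9695. B = V − Δ·S = 68.2936.
(2,1): S=70.6482. Δ = (V_up−V_dn)/(S_up−S_dn) = (14.5767−29.9316)/(89.0167−44.5084) = -0.3450. V = [p*·14.5767 + (1−p*)·29.9316]/1.09 = 17.1744. B = V − Δ·S = 41.5473.
(2,2): S=141.2964. Δ = (V_up−V_dn)/(S_up−S_dn) = (103.5935−14.5767)/(178.0335−89.0167) = 1.0000. V = [p*·103.5935 + (1−p*)·14.5767]/1.09 = 73.0028. B = V − Δ·S = -68.2936.
(1,0): S=56.0700. Δ = (V_up−V_dn)/(S_up−S_dn) = (17.1744−32.9695)/(70.6482−35.3241) = -0.4471. V = [p*·17.1744 + (1−p*)·32.9695]/1.09 = 19.6666. B = V − Δ·S = 44.7381.
(1,1): S=112.1400. Δ = (V_up−V_dn)/(S_up−S_dn) = (73.0028−17.1744)/(141.2964−70.6482) = 0.7902. V = [p*·73.0028 + (1−p*)·17.1744]/1.09 = 53.1541. B = V − Δ·S = -35.4624.
(0,0): S=89.0000. Δ = (V_up−V_dn)/(S_up−S_dn) = (53.1541−19.6666)/(112.1400−56.0700) = 0.5972. V = [p*·53.1541 + (1−p*)·19.6666]/1.09 = 40.4751. B = V − Δ·S = -12.6798.
Root portfolio cost Δ·89+B reproduces V0=40.4751.

(0,0): Delta=0.5972 Bond=-12.6798
(1,0): Delta=-0.4471 Bond=44.7381
(1,1): Delta=0.7902 Bond=-35.4624
(2,0): Delta=-1.0000 Bond=68.2936
(2,1): Delta=-0.3450 Bond=41.5473
(2,2): Delta=1.0000 Bond=-68.2936
V0=40.4751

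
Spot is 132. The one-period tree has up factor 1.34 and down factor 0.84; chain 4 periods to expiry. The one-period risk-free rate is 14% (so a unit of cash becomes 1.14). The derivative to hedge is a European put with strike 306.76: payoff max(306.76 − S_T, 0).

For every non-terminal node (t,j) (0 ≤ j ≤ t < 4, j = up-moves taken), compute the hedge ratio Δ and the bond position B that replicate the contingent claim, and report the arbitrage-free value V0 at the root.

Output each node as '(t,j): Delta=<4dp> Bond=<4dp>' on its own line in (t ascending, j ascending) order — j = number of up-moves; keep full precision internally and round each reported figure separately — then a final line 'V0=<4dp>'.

Under the risk-neutral measure, an up-move has probability p* = (R−d)/(u−d) = 0.6000 and values discount at R = 1.14.
Terminal payoffs: V(4,0)=241.0410, V(4,1)=201.9225, V(4,2)=139.5193, V(4,3)=39.9712, V(4,4)=0.0000
Node (3,0) S=78.2369: V=(p*·201.9225+(1−p*)·241.0410)/1.14=190.8508; Δ=(201.9225−241.0410)/(104.8375−65.7190)=-1.0000; B=V−Δ·S=269.0877
Node (3,1) S=124.8065: V=(p*·139.5193+(1−p*)·201.9225)/1.14=144.2812; Δ=(139.5193−201.9225)/(167.2407−104.8375)=-1.0000; B=V−Δ·S=269.0877
Node (3,2) S=199.0961: V=(p*·39.9712+(1−p*)·139.5193)/1.14=69.9916; Δ=(39.9712−139.5193)/(266.7888−167.2407)=-1.0000; B=V−Δ·S=269.0877
Node (3,3) S=317.6057: V=(p*·0.0000+(1−p*)·39.9712)/1.14=14.0250; Δ=(0.0000−39.9712)/(425.5917−266.7888)=-0.2517; B=V−Δ·S=93.9674
Node (2,0) S=93.1392: V=(p*·144.2812+(1−p*)·190.8508)/1.14=142.9027; Δ=(144.2812−190.8508)/(124.8065−78.2369)=-1.0000; B=V−Δ·S=236.0419
Node (2,1) S=148.5792: V=(p*·69.9916+(1−p*)·144.2812)/1.14=87.4627; Δ=(69.9916−144.2812)/(199.0961−124.8065)=-1.0000; B=V−Δ·S=236.0419
Node (2,2) S=237.0192: V=(p*·14.0250+(1−p*)·69.9916)/1.14=31.9400; Δ=(14.0250−69.9916)/(317.6057−199.0961)=-0.4723; B=V−Δ·S=143.8732
Node (1,0) S=110.8800: V=(p*·87.4627+(1−p*)·142.9027)/1.14=96.1743; Δ=(87.4627−142.9027)/(148.5792−93.1392)=-1.0000; B=V−Δ·S=207.0543
Node (1,1) S=176.8800: V=(p*·31.9400+(1−p*)·87.4627)/1.14=47.4992; Δ=(31.9400−87.4627)/(237.0192−148.5792)=-0.6278; B=V−Δ·S=158.5445
Node (0,0) S=132.0000: V=(p*·47.4992+(1−p*)·96.1743)/1.14=58.7449; Δ=(47.4992−96.1743)/(176.8800−110.8800)=-0.7375; B=V−Δ·S=156.0951
Self-financing check: at every node Δ·S+B equals the discounted successor values.

(0,0): Delta=-0.7375 Bond=156.0951
(1,0): Delta=-1.0000 Bond=207.0543
(1,1): Delta=-0.6278 Bond=158.5445
(2,0): Delta=-1.0000 Bond=236.0419
(2,1): Delta=-1.0000 Bond=236.0419
(2,2): Delta=-0.4723 Bond=143.8732
(3,0): Delta=-1.0000 Bond=269.0877
(3,1): Delta=-1.0000 Bond=269.0877
(3,2): Delta=-1.0000 Bond=269.0877
(3,3): Delta=-0.2517 Bond=93.9674
V0=58.7449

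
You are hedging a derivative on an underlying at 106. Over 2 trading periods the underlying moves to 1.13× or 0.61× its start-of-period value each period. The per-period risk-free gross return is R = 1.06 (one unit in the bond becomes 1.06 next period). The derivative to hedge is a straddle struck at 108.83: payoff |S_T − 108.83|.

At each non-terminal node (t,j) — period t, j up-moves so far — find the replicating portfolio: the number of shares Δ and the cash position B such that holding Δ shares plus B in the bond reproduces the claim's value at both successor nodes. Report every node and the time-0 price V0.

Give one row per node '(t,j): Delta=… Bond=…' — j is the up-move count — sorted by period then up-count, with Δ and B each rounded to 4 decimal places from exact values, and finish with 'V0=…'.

(0,0): Delta=-0.2144 Bond=48.9346
(1,0): Delta=-1.0000 Bond=102.6698
(1,1): Delta=-0.1484 Bond=43.9686
V0=26.2119

Under the risk-neutral measure, an up-move has probability p* = (R−d)/(u−d) = 0.8654 and values discount at R = 1.06.
Terminal payoffs: V(2,0)=69.3874, V(2,1)=35.7642, V(2,2)=26.5214
(1,0): S=64.6600. Δ = (V_up−V_dn)/(S_up−S_dn) = (35.7642−69.3874)/(73.0658−39.4426) = -1.0000. V = [p*·35.7642 + (1−p*)·69.3874]/1.06 = 38.0098. B = V − Δ·S = 102.6698.
(1,1): S=119.7800. Δ = (V_up−V_dn)/(S_up−S_dn) = (26.5214−35.7642)/(135.3514−73.0658) = -0.1484. V = [p*·26.5214 + (1−p*)·35.7642]/1.06 = 26.1940. B = V − Δ·S = 43.9686.
(0,0): S=106.0000. Δ = (V_up−V_dn)/(S_up−S_dn) = (26.1940−38.0098)/(119.7800−64.6600) = -0.2144. V = [p*·26.1940 + (1−p*)·38.0098]/1.06 = 26.2119. B = V − Δ·S = 48.9346.
Root portfolio cost Δ·106+B reproduces V0=26.2119.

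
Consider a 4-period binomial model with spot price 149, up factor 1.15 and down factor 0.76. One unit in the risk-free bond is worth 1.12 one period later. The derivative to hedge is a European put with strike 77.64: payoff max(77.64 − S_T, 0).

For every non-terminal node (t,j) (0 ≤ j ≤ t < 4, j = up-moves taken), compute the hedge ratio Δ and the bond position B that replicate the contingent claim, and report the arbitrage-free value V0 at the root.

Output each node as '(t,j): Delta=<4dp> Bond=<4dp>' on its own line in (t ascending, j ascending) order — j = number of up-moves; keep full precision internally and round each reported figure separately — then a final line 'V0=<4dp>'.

Under the risk-neutral measure, an up-move has probability p* = (R−d)/(u−d) = 0.9231 and values discount at R = 1.12.
Terminal payoffs: V(4,0)=27.9304, V(4,1)=2.4215, V(4,2)=0.0000, V(4,3)=0.0000, V(4,4)=0.0000
  t=3,j=0: stock 65.4074 → up 75.2185 (V=2.4215), down 49.7096 (V=27.9304). Price 3.9140; hedge Δ=-1.0000, bond B=69.3214.
  t=3,j=1: stock 98.9718 → up 113.8175 (V=0.0000), down 75.2185 (V=2.4215). Price 0.1663; hedge Δ=-0.0627, bond B=6.3752.
  t=3,j=2: stock 149.7599 → up 172.2239 (V=0.0000), down 113.8175 (V=0.0000). Price 0.0000; hedge Δ=0.0000, bond B=0.0000.
  t=3,j=3: stock 226.6104 → up 260.6019 (V=0.0000), down 172.2239 (V=0.0000). Price 0.0000; hedge Δ=0.0000, bond B=0.0000.
  t=2,j=0: stock 86.0624 → up 98.9718 (V=0.1663), down 65.4074 (V=3.9140). Price 0.4059; hedge Δ=-0.1117, bond B=10.0154.
  t=2,j=1: stock 130.2260 → up 149.7599 (V=0.0000), down 98.9718 (V=0.1663). Price 0.0114; hedge Δ=-0.0033, bond B=0.4379.
  t=2,j=2: stock 197.0525 → up 226.6104 (V=0.0000), down 149.7599 (V=0.0000). Price 0.0000; hedge Δ=0.0000, bond B=0.0000.
  t=1,j=0: stock 113.2400 → up 130.2260 (V=0.0114), down 86.0624 (V=0.4059). Price 0.0373; hedge Δ=-0.0089, bond B=1.0487.
  t=1,j=1: stock 171.3500 → up 197.0525 (V=0.0000), down 130.2260 (V=0.0114). Price 0.0008; hedge Δ=-0.0002, bond B=0.0301.
  t=0,j=0: stock 149.0000 → up 171.3500 (V=0.0008), down 113.2400 (V=0.0373). Price 0.0032; hedge Δ=-0.0006, bond B=0.0968.
Self-financing check: at every node Δ·S+B equals the discounted successor values.

(0,0): Delta=-0.0006 Bond=0.0968
(1,0): Delta=-0.0089 Bond=1.0487
(1,1): Delta=-0.0002 Bond=0.0301
(2,0): Delta=-0.1117 Bond=10.0154
(2,1): Delta=-0.0033 Bond=0.4379
(2,2): Delta=0.0000 Bond=0.0000
(3,0): Delta=-1.0000 Bond=69.3214
(3,1): Delta=-0.0627 Bond=6.3752
(3,2): Delta=0.0000 Bond=0.0000
(3,3): Delta=0.0000 Bond=0.0000
V0=0.0032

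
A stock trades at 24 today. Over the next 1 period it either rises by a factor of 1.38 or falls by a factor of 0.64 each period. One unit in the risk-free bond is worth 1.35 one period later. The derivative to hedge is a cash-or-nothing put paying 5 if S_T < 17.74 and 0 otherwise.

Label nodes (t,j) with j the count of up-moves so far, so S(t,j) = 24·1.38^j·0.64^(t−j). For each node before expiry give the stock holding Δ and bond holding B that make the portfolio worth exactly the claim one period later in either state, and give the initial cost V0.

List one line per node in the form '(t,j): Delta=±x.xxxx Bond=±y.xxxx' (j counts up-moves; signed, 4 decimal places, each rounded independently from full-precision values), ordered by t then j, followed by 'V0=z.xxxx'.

Since d<R<u, set p* = (R−d)/(u−d) = 0.9595; price each node as the discounted p*-expectation of its children.
At expiry t=1: V(1,0)=5.0000, V(1,1)=0.0000
  t=0,j=0: stock 24.0000 → up 33.1200 (V=0.0000), down 15.3600 (V=5.0000). Price 0.1502; hedge Δ=-0.2815, bond B=6.9069.
Each (Δ,B) replicates both successor values, so the strategy is self-financing and V0 is arbitrage-free.

(0,0): Delta=-0.2815 Bond=6.9069
V0=0.1502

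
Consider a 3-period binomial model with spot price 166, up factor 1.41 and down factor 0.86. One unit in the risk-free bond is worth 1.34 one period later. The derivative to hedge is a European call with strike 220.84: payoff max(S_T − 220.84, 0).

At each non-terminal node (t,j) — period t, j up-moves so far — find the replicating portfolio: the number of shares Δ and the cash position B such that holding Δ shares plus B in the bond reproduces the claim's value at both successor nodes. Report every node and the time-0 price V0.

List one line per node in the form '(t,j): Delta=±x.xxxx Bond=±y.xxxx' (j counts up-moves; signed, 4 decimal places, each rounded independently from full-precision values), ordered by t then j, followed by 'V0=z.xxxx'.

(0,0): Delta=0.9287 Bond=-78.9993
(1,0): Delta=0.5224 Bond=-47.8647
(1,1): Delta=0.9648 Bond=-114.3166
(2,0): Delta=0.0000 Bond=0.0000
(2,1): Delta=0.5689 Bond=-73.4923
(2,2): Delta=1.0000 Bond=-164.8060
V0=75.1568

The replicating-portfolio and risk-neutral prices coincide; use p* = (1.34−0.86)/(1.41−0.86) = 0.8727 for the latter.
At expiry t=3: V(3,0)=0.0000, V(3,1)=0.0000, V(3,2)=62.9812, V(3,3)=244.4947
  t=2,j=0: stock 122.7736 → up 173.1108 (V=0.0000), down 105.5853 (V=0.0000). Price 0.0000; hedge Δ=0.0000, bond B=0.0000.
  t=2,j=1: stock 201.2916 → up 283.8212 (V=62.9812), down 173.1108 (V=0.0000). Price 41.0189; hedge Δ=0.5689, bond B=-73.4923.
  t=2,j=2: stock 330.0246 → up 465.3347 (V=244.4947), down 283.8212 (V=62.9812). Price 165.2186; hedge Δ=1.0000, bond B=-164.8060.
  t=1,j=0: stock 142.7600 → up 201.2916 (V=41.0189), down 122.7736 (V=0.0000). Price 26.7152; hedge Δ=0.5224, bond B=-47.8647.
  t=1,j=1: stock 234.0600 → up 330.0246 (V=165.2186), down 201.2916 (V=41.0189). Price 111.5010; hedge Δ=0.9648, bond B=-114.3166.
  t=0,j=0: stock 166.0000 → up 234.0600 (V=111.5010), down 142.7600 (V=26.7152). Price 75.1568; hedge Δ=0.9287, bond B=-78.9993.
Self-financing check: at every node Δ·S+B equals the discounted successor values.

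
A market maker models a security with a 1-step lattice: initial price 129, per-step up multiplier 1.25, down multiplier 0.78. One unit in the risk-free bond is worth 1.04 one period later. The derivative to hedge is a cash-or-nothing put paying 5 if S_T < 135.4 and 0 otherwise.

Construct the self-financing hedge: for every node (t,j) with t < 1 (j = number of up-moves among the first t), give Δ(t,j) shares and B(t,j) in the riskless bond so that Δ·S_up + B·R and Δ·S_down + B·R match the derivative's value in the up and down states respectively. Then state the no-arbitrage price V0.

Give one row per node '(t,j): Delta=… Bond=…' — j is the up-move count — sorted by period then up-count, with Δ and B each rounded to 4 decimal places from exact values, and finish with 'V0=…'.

(0,0): Delta=-0.0825 Bond=12.7864
V0=2.1481

Under the risk-neutral measure, an up-move has probability p* = (R−d)/(u−d) = 0.5532 and values discount at R = 1.04.
Payoff layer (t=1): V(1,0)=5.0000, V(1,1)=0.0000
(0,0): S=129.0000. Δ = (V_up−V_dn)/(S_up−S_dn) = (0.0000−5.0000)/(161.2500−100.6200) = -0.0825. V = [p*·0.0000 + (1−p*)·5.0000]/1.04 = 2.1481. B = V − Δ·S = 12.7864.
Check: Δ(0,0)·S0 + B(0,0) = 2.1481 = V0.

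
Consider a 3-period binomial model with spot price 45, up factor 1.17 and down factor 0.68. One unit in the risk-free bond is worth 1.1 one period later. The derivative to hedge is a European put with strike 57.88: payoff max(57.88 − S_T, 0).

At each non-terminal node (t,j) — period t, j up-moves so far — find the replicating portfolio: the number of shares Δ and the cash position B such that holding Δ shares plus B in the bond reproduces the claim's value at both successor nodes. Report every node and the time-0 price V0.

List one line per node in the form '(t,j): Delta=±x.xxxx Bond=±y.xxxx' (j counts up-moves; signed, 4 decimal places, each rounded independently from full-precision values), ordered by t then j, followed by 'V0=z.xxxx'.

(0,0): Delta=-0.6092 Bond=32.6143
(1,0): Delta=-1.0000 Bond=47.8347
(1,1): Delta=-0.5713 Bond=33.8825
(2,0): Delta=-1.0000 Bond=52.6182
(2,1): Delta=-1.0000 Bond=52.6182
(2,2): Delta=-0.5298 Bond=34.7129
V0=5.2011

The replicating-portfolio and risk-neutral prices coincide; use p* = (1.1−0.68)/(1.17−0.68) = 0.8571 for the latter.
Terminal payoffs: V(3,0)=43.7306, V(3,1)=33.5346, V(3,2)=15.9917, V(3,3)=0.0000
  t=2,j=0: stock 20.8080 → up 24.3454 (V=33.5346), down 14.1494 (V=43.7306). Price 31.8102; hedge Δ=-1.0000, bond B=52.6182.
  t=2,j=1: stock 35.8020 → up 41.8883 (V=15.9917), down 24.3454 (V=33.5346). Price 16.8162; hedge Δ=-1.0000, bond B=52.6182.
  t=2,j=2: stock 61.6005 → up 72.0726 (V=0.0000), down 41.8883 (V=15.9917). Price 2.0768; hedge Δ=-0.5298, bond B=34.7129.
  t=1,j=0: stock 30.6000 → up 35.8020 (V=16.8162), down 20.8080 (V=31.8102). Price 17.2347; hedge Δ=-1.0000, bond B=47.8347.
  t=1,j=1: stock 52.6500 → up 61.6005 (V=2.0768), down 35.8020 (V=16.8162). Price 3.8022; hedge Δ=-0.5713, bond B=33.8825.
  t=0,j=0: stock 45.0000 → up 52.6500 (V=3.8022), down 30.6000 (V=17.2347). Price 5.2011; hedge Δ=-0.6092, bond B=32.6143.
Self-financing check: at every node Δ·S+B equals the discounted successor values.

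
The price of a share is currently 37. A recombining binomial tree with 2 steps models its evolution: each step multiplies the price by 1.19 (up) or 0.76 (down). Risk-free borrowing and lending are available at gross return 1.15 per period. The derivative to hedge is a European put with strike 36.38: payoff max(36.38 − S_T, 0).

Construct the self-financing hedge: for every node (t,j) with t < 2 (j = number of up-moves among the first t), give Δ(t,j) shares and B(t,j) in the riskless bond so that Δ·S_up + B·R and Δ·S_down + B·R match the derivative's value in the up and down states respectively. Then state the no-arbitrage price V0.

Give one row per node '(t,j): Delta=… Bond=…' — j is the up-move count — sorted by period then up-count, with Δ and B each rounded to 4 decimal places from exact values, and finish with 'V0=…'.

(0,0): Delta=-0.2061 Bond=8.0956
(1,0): Delta=-1.0000 Bond=31.6348
(1,1): Delta=-0.1541 Bond=7.0202
V0=0.4704

Risk-neutral probability p* = (R−d)/(u−d) = (1.15−0.76)/(1.19−0.76) = 0.9070.
At expiry t=2: V(2,0)=15.0088, V(2,1)=2.9172, V(2,2)=0.0000
(1,0): S=28.1200. Δ = (V_up−V_dn)/(S_up−S_dn) = (2.9172−15.0088)/(33.4628−21.3712) = -1.0000. V = [p*·2.9172 + (1−p*)·15.0088]/1.15 = 3.5148. B = V − Δ·S = 31.6348.
(1,1): S=44.0300. Δ = (V_up−V_dn)/(S_up−S_dn) = (0.0000−2.9172)/(52.3957−33.4628) = -0.1541. V = [p*·0.0000 + (1−p*)·2.9172]/1.15 = 0.2360. B = V − Δ·S = 7.0202.
(0,0): S=37.0000. Δ = (V_up−V_dn)/(S_up−S_dn) = (0.2360−3.5148)/(44.0300−28.1200) = -0.2061. V = [p*·0.2360 + (1−p*)·3.5148]/1.15 = 0.4704. B = V − Δ·S = 8.0956.
Self-financing check: at every node Δ·S+B equals the discounted successor values.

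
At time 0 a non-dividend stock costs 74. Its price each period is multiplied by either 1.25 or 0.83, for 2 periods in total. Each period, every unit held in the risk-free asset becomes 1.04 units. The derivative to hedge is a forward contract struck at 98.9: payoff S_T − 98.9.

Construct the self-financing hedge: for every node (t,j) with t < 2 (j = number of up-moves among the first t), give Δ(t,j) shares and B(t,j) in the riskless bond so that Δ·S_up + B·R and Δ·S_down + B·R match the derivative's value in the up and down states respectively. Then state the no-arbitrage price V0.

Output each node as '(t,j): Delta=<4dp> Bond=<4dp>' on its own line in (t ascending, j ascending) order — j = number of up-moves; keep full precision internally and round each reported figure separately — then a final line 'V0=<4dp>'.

(0,0): Delta=1.0000 Bond=-91.4386
(1,0): Delta=1.0000 Bond=-95.0962
(1,1): Delta=1.0000 Bond=-95.0962
V0=-17.4386

Since d<R<u, set p* = (R−d)/(u−d) = 0.5000; price each node as the discounted p*-expectation of its children.
Terminal values V(2,·): V(2,0)=-47.9214, V(2,1)=-22.1250, V(2,2)=16.7250
Node (1,0) S=61.4200: V=(p*·-22.1250+(1−p*)·-47.9214)/1.04=-33.6762; Δ=(-22.1250−-47.9214)/(76.7750−50.9786)=1.0000; B=V−Δ·S=-95.0962
Node (1,1) S=92.5000: V=(p*·16.7250+(1−p*)·-22.1250)/1.04=-2.5962; Δ=(16.7250−-22.1250)/(115.6250−76.7750)=1.0000; B=V−Δ·S=-95.0962
Node (0,0) S=74.0000: V=(p*·-2.5962+(1−p*)·-33.6762)/1.04=-17.4386; Δ=(-2.5962−-33.6762)/(92.5000−61.4200)=1.0000; B=V−Δ·S=-91.4386
The time-0 hedge costs -17.4386, which is the no-arbitrage price.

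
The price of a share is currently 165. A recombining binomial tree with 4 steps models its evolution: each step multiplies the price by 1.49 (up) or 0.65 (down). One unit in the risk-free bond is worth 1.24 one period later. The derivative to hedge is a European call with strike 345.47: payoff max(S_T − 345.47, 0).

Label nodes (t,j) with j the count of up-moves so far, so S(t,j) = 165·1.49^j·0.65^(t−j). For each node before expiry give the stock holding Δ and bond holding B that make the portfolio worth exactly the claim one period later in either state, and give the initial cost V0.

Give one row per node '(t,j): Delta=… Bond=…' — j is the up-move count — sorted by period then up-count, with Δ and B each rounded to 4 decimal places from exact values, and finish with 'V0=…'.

(0,0): Delta=0.6167 Bond=-51.9758
(1,0): Delta=0.0331 Bond=-1.8636
(1,1): Delta=0.7246 Bond=-90.9697
(2,0): Delta=0.0000 Bond=0.0000
(2,1): Delta=0.0393 Bond=-3.2900
(2,2): Delta=0.8513 Bond=-159.2060
(3,0): Delta=0.0000 Bond=0.0000
(3,1): Delta=0.0000 Bond=0.0000
(3,2): Delta=0.0465 Bond=-5.8083
(3,3): Delta=1.0000 Bond=-278.6048
V0=49.7804

Under the risk-neutral measure, an up-move has probability p* = (R−d)/(u−d) = 0.7024 and values discount at R = 1.24.
Terminal payoffs: V(4,0)=0.0000, V(4,1)=0.0000, V(4,2)=0.0000, V(4,3)=9.3075, V(4,4)=467.7893
Node (3,0) S=45.3131: V=(p*·0.0000+(1−p*)·0.0000)/1.24=0.0000; Δ=(0.0000−0.0000)/(67.5166−29.4535)=0.0000; B=V−Δ·S=0.0000
Node (3,1) S=103.8716: V=(p*·0.0000+(1−p*)·0.0000)/1.24=0.0000; Δ=(0.0000−0.0000)/(154.7687−67.5166)=0.0000; B=V−Δ·S=0.0000
Node (3,2) S=238.1057: V=(p*·9.3075+(1−p*)·0.0000)/1.24=5.2721; Δ=(9.3075−0.0000)/(354.7775−154.7687)=0.0465; B=V−Δ·S=-5.8083
Node (3,3) S=545.8116: V=(p*·467.7893+(1−p*)·9.3075)/1.24=267.2067; Δ=(467.7893−9.3075)/(813.2593−354.7775)=1.0000; B=V−Δ·S=-278.6048
Node (2,0) S=69.7125: V=(p*·0.0000+(1−p*)·0.0000)/1.24=0.0000; Δ=(0.0000−0.0000)/(103.8716−45.3131)=0.0000; B=V−Δ·S=0.0000
Node (2,1) S=159.8025: V=(p*·5.2721+(1−p*)·0.0000)/1.24=2.9863; Δ=(5.2721−0.0000)/(238.1057−103.8716)=0.0393; B=V−Δ·S=-3.2900
Node (2,2) S=366.3165: V=(p*·267.2067+(1−p*)·5.2721)/1.24=152.6210; Δ=(267.2067−5.2721)/(545.8116−238.1057)=0.8513; B=V−Δ·S=-159.2060
Node (1,0) S=107.2500: V=(p*·2.9863+(1−p*)·0.0000)/1.24=1.6916; Δ=(2.9863−0.0000)/(159.8025−69.7125)=0.0331; B=V−Δ·S=-1.8636
Node (1,1) S=245.8500: V=(p*·152.6210+(1−p*)·2.9863)/1.24=87.1668; Δ=(152.6210−2.9863)/(366.3165−159.8025)=0.7246; B=V−Δ·S=-90.9697
Node (0,0) S=165.0000: V=(p*·87.1668+(1−p*)·1.6916)/1.24=49.7804; Δ=(87.1668−1.6916)/(245.8500−107.2500)=0.6167; B=V−Δ·S=-51.9758
Each (Δ,B) replicates both successor values, so the strategy is self-financing and V0 is arbitrage-free.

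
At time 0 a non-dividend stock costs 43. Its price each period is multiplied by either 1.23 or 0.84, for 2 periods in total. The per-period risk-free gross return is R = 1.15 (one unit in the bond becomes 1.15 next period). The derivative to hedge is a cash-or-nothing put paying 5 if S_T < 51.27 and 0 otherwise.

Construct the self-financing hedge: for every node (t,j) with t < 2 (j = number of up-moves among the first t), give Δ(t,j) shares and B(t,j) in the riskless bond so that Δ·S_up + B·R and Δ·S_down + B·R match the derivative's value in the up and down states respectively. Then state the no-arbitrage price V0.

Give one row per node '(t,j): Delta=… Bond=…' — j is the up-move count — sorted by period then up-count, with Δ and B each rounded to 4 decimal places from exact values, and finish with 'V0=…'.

Under the risk-neutral measure, an up-move has probability p* = (R−d)/(u−d) = 0.7949 and values discount at R = 1.15.
Terminal values V(2,·): V(2,0)=5.0000, V(2,1)=5.0000, V(2,2)=0.0000
(1,0): S=36.1200. Δ = (V_up−V_dn)/(S_up−S_dn) = (5.0000−5.0000)/(44.4276−30.3408) = 0.0000. V = [p*·5.0000 + (1−p*)·5.0000]/1.15 = 4.3478. B = V − Δ·S = 4.3478.
(1,1): S=52.8900. Δ = (V_up−V_dn)/(S_up−S_dn) = (0.0000−5.0000)/(65.0547−44.4276) = -0.2424. V = [p*·0.0000 + (1−p*)·5.0000]/1.15 = 0.8919. B = V − Δ·S = 13.7124.
(0,0): S=43.0000. Δ = (V_up−V_dn)/(S_up−S_dn) = (0.8919−4.3478)/(52.8900−36.1200) = -0.2061. V = [p*·0.8919 + (1−p*)·4.3478]/1.15 = 1.3920. B = V − Δ·S = 10.2534.
Root portfolio cost Δ·43+B reproduces V0=1.3920.

(0,0): Delta=-0.2061 Bond=10.2534
(1,0): Delta=0.0000 Bond=4.3478
(1,1): Delta=-0.2424 Bond=13.7124
V0=1.3920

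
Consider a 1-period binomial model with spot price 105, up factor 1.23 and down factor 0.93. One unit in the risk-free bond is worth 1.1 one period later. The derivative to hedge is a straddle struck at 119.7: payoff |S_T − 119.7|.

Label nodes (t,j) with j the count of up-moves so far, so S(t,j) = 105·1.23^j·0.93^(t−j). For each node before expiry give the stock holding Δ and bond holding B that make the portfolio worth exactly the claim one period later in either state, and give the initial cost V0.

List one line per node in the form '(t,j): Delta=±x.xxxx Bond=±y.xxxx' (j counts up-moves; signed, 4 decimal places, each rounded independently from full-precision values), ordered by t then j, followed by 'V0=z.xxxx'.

(0,0): Delta=-0.4000 Bond=55.5545
V0=13.5545

The replicating-portfolio and risk-neutral prices coincide; use p* = (1.1−0.93)/(1.23−0.93) = 0.5667 for the latter.
At expiry t=1: V(1,0)=22.0500, V(1,1)=9.4500
  t=0,j=0: stock 105.0000 → up 129.1500 (V=9.4500), down 97.6500 (V=22.0500). Price 13.5545; hedge Δ=-0.4000, bond B=55.5545.
Each (Δ,B) replicates both successor values, so the strategy is self-financing and V0 is arbitrage-free.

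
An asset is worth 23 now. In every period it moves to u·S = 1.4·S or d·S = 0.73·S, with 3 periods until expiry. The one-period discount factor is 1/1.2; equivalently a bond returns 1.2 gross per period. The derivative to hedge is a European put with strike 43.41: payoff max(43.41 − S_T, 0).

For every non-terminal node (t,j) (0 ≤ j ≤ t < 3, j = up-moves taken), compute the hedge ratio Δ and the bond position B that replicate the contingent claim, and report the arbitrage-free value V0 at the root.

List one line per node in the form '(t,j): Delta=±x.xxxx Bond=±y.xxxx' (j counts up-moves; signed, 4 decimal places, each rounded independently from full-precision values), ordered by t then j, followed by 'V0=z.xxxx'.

(0,0): Delta=-0.5631 Bond=19.0084
(1,0): Delta=-1.0000 Bond=30.1458
(1,1): Delta=-0.4661 Bond=19.6885
(2,0): Delta=-1.0000 Bond=36.1750
(2,1): Delta=-1.0000 Bond=36.1750
(2,2): Delta=-0.3477 Bond=18.2864
V0=6.0574

The replicating-portfolio and risk-neutral prices coincide; use p* = (1.2−0.73)/(1.4−0.73) = 0.7015 for the latter.
At expiry t=3: V(3,0)=34.4626, V(3,1)=26.2506, V(3,2)=10.5016, V(3,3)=0.0000
  t=2,j=0: stock 12.2567 → up 17.1594 (V=26.2506), down 8.9474 (V=34.4626). Price 23.9183; hedge Δ=-1.0000, bond B=36.1750.
  t=2,j=1: stock 23.5060 → up 32.9084 (V=10.5016), down 17.1594 (V=26.2506). Price 12.6690; hedge Δ=-1.0000, bond B=36.1750.
  t=2,j=2: stock 45.0800 → up 63.1120 (V=0.0000), down 32.9084 (V=10.5016). Price 2.6123; hedge Δ=-0.3477, bond B=18.2864.
  t=1,j=0: stock 16.7900 → up 23.5060 (V=12.6690), down 12.2567 (V=23.9183). Price 13.3558; hedge Δ=-1.0000, bond B=30.1458.
  t=1,j=1: stock 32.2000 → up 45.0800 (V=2.6123), down 23.5060 (V=12.6690). Price 4.6786; hedge Δ=-0.4661, bond B=19.6885.
  t=0,j=0: stock 23.0000 → up 32.2000 (V=4.6786), down 16.7900 (V=13.3558). Price 6.0574; hedge Δ=-0.5631, bond B=19.0084.
Self-financing check: at every node Δ·S+B equals the discounted successor values.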